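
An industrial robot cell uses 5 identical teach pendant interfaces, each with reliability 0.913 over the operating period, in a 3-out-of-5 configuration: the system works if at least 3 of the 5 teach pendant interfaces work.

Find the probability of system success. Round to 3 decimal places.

0.994

R = Σ_{i=3}^{5} C(5,i) p^i (1−p)^{5−i} with p = 0.913
C(5,3)·0.913^3·0.087^2 = 0.05760
C(5,4)·0.913^4·0.087^1 = 0.30225
C(5,5)·0.913^5·0.087^0 = 0.63439
Sum = 0.994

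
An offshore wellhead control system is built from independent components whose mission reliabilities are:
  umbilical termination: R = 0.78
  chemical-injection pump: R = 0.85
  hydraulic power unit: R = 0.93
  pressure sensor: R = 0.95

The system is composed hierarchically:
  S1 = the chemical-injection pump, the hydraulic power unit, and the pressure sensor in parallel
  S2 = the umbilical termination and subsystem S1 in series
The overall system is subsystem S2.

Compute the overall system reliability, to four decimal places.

0.7796

Parallel (chemical-injection pump, hydraulic power unit, and pressure sensor): 1 − (1 − 0.850000)(1 − 0.930000)(1 − 0.950000) = 0.999475
Series (umbilical termination and [0.999475]): 0.780000 × 0.999475 = 0.7796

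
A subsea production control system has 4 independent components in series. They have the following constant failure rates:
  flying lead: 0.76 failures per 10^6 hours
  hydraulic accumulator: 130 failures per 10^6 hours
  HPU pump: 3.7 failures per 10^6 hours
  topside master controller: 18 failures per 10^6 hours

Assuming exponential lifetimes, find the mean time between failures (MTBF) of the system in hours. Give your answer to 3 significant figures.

Series of exponential components: λ_sys = Σ λ_i
λ_sys = 0.00000076 + 0.00013 + 0.0000037 + 0.000018 = 1.5246e-04 /h
MTBF = 1 / λ_sys = 6560 h

6560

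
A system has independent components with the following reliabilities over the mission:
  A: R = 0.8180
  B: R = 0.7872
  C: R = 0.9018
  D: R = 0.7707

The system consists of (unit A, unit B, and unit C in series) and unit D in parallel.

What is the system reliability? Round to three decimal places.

Series (A, B, and C): 0.81800 × 0.78720 × 0.90180 = 0.58070
Parallel ([0.58070] and D): 1 − (1 − 0.58070)(1 − 0.77070) = 0.904

0.904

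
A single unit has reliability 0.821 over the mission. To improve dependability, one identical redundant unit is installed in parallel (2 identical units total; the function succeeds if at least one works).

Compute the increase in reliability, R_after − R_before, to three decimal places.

0.147

R_before = 0.821
R_after = 1 − (1 − 0.821)^2 = 0.968
ΔR = 0.968 − 0.821 = 0.147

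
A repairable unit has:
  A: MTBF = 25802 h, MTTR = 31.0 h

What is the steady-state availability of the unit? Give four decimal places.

0.9988

A(A) = MTBF/(MTBF+MTTR) = 25802/(25802+31.0) = 0.9988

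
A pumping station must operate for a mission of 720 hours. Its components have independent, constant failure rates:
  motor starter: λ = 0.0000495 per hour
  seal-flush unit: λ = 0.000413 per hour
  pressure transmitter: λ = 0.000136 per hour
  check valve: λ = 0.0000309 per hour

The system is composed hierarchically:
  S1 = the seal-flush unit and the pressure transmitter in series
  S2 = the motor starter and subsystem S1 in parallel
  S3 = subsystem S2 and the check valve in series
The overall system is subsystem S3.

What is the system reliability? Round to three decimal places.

R(motor starter) = exp(−0.0000495 × 720) = 0.96499
R(seal-flush unit) = exp(−0.000413 × 720) = 0.74278
R(pressure transmitter) = exp(−0.000136 × 720) = 0.90672
R(check valve) = exp(−0.0000309 × 720) = 0.97800
Series (seal-flush unit and pressure transmitter): 0.74278 × 0.90672 = 0.67349
Parallel (motor starter and [0.67349]): 1 − (1 − 0.96499)(1 − 0.67349) = 0.98857
Series ([0.98857] and check valve): 0.98857 × 0.97800 = 0.967

0.967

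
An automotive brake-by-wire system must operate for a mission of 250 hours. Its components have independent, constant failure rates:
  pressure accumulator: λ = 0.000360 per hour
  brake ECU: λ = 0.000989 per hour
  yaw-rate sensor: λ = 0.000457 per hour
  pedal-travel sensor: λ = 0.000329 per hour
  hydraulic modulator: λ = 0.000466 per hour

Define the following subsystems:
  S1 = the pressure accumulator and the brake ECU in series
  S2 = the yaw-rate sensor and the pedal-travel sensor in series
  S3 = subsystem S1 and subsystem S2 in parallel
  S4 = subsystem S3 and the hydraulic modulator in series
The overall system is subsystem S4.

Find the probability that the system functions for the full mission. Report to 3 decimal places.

0.845

R(pressure accumulator) = exp(−0.000360 × 250) = 0.91393
R(brake ECU) = exp(−0.000989 × 250) = 0.78095
R(yaw-rate sensor) = exp(−0.000457 × 250) = 0.89203
R(pedal-travel sensor) = exp(−0.000329 × 250) = 0.92104
R(hydraulic modulator) = exp(−0.000466 × 250) = 0.89003
Series (pressure accumulator and brake ECU): 0.91393 × 0.78095 = 0.71373
Series (yaw-rate sensor and pedal-travel sensor): 0.89203 × 0.92104 = 0.82160
Parallel ([0.71373] and [0.82160]): 1 − (1 − 0.71373)(1 − 0.82160) = 0.94893
Series ([0.94893] and hydraulic modulator): 0.94893 × 0.89003 = 0.845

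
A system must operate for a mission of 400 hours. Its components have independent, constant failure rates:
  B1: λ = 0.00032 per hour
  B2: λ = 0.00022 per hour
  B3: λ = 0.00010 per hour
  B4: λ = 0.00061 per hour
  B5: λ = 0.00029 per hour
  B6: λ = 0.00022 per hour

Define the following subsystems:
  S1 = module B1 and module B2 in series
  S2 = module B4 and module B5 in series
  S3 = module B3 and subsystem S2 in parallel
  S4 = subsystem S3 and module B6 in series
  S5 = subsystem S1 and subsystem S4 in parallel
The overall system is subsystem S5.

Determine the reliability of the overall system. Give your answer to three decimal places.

0.982

R(B1) = exp(−0.00032 × 400) = 0.87985
R(B2) = exp(−0.00022 × 400) = 0.91576
R(B3) = exp(−0.00010 × 400) = 0.96079
R(B4) = exp(−0.00061 × 400) = 0.78349
R(B5) = exp(−0.00029 × 400) = 0.89048
R(B6) = exp(−0.00022 × 400) = 0.91576
Series (B1 and B2): 0.87985 × 0.91576 = 0.80573
Series (B4 and B5): 0.78349 × 0.89048 = 0.69768
Parallel (B3 and [0.69768]): 1 − (1 − 0.96079)(1 − 0.69768) = 0.98815
Series ([0.98815] and B6): 0.98815 × 0.91576 = 0.90491
Parallel ([0.80573] and [0.90491]): 1 − (1 − 0.80573)(1 − 0.90491) = 0.982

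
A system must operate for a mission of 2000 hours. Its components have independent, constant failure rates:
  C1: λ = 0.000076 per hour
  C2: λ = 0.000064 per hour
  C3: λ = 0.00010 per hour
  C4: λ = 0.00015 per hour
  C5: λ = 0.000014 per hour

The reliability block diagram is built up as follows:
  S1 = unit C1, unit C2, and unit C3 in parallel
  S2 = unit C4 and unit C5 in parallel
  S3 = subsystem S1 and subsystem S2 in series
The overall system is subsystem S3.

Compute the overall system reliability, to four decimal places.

0.9898

R(C1) = exp(−0.000076 × 2000) = 0.858988
R(C2) = exp(−0.000064 × 2000) = 0.879853
R(C3) = exp(−0.00010 × 2000) = 0.818731
R(C4) = exp(−0.00015 × 2000) = 0.740818
R(C5) = exp(−0.000014 × 2000) = 0.972388
Parallel (C1, C2, and C3): 1 − (1 − 0.858988)(1 − 0.879853)(1 − 0.818731) = 0.996929
Parallel (C4 and C5): 1 − (1 − 0.740818)(1 − 0.972388) = 0.992843
Series ([0.996929] and [0.992843]): 0.996929 × 0.992843 = 0.9898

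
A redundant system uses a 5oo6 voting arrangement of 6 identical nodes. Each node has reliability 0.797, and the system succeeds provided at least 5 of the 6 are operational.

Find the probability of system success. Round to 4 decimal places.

R = Σ_{i=5}^{6} C(6,i) p^i (1−p)^{6−i} with p = 0.797
C(6,5)·0.797^5·0.203^1 = 0.391687
C(6,6)·0.797^6·0.203^0 = 0.256301
Sum = 0.6480

0.6480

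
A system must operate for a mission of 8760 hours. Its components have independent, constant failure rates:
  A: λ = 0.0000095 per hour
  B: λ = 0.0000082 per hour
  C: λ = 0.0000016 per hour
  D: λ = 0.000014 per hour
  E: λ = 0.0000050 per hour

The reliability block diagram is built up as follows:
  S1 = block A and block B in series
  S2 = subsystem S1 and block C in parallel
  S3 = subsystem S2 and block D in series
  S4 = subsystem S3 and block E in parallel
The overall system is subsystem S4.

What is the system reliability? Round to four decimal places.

R(A) = exp(−0.0000095 × 8760) = 0.920149
R(B) = exp(−0.0000082 × 8760) = 0.930687
R(C) = exp(−0.0000016 × 8760) = 0.986082
R(D) = exp(−0.000014 × 8760) = 0.884582
R(E) = exp(−0.0000050 × 8760) = 0.957145
Series (A and B): 0.920149 × 0.930687 = 0.856371
Parallel ([0.856371] and C): 1 − (1 − 0.856371)(1 − 0.986082) = 0.998001
Series ([0.998001] and D): 0.998001 × 0.884582 = 0.882814
Parallel ([0.882814] and E): 1 − (1 − 0.882814)(1 − 0.957145) = 0.9950

0.9950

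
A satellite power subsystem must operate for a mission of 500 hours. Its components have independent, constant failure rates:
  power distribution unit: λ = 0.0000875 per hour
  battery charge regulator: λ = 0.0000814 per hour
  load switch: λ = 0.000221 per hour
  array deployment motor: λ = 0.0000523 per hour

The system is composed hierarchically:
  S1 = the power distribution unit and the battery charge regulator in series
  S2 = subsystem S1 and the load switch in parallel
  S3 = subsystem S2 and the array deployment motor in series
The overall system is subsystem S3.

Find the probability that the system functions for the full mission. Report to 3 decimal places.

0.966

R(power distribution unit) = exp(−0.0000875 × 500) = 0.95719
R(battery charge regulator) = exp(−0.0000814 × 500) = 0.96012
R(load switch) = exp(−0.000221 × 500) = 0.89539
R(array deployment motor) = exp(−0.0000523 × 500) = 0.97419
Series (power distribution unit and battery charge regulator): 0.95719 × 0.96012 = 0.91902
Parallel ([0.91902] and load switch): 1 − (1 − 0.91902)(1 − 0.89539) = 0.99153
Series ([0.99153] and array deployment motor): 0.99153 × 0.97419 = 0.966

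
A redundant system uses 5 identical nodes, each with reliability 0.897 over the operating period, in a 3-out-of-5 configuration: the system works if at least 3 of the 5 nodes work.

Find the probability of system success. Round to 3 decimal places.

0.991

R = Σ_{i=3}^{5} C(5,i) p^i (1−p)^{5−i} with p = 0.897
C(5,3)·0.897^3·0.103^2 = 0.07657
C(5,4)·0.897^4·0.103^1 = 0.33341
C(5,5)·0.897^5·0.103^0 = 0.58071
Sum = 0.991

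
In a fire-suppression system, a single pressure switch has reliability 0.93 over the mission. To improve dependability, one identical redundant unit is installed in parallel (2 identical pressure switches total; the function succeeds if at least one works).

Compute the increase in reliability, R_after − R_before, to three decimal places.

0.065

R_before = 0.93
R_after = 1 − (1 − 0.93)^2 = 0.995
ΔR = 0.995 − 0.93 = 0.065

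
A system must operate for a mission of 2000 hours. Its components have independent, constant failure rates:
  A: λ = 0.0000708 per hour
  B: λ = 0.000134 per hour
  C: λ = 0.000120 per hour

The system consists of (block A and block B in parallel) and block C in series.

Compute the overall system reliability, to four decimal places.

R(A) = exp(−0.0000708 × 2000) = 0.867968
R(B) = exp(−0.000134 × 2000) = 0.764908
R(C) = exp(−0.000120 × 2000) = 0.786628
Parallel (A and B): 1 − (1 − 0.867968)(1 − 0.764908) = 0.968960
Series ([0.968960] and C): 0.968960 × 0.786628 = 0.7622

0.7622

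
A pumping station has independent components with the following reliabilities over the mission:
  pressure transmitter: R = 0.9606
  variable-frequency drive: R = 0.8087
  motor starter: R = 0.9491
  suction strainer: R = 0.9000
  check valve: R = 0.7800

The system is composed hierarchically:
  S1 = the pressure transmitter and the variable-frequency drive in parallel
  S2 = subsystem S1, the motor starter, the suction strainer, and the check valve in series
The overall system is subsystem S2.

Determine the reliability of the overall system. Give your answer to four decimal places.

Parallel (pressure transmitter and variable-frequency drive): 1 − (1 − 0.960600)(1 − 0.808700) = 0.992463
Series ([0.992463], motor starter, suction strainer, and check valve): 0.992463 × 0.949100 × 0.900000 × 0.780000 = 0.6612

0.6612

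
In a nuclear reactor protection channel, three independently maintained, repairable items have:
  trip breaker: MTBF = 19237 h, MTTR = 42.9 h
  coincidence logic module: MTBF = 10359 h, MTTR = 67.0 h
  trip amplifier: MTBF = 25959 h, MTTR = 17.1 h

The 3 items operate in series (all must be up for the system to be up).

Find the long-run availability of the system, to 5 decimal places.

A(trip breaker) = MTBF/(MTBF+MTTR) = 19237/(19237+42.9) = 0.997775
A(coincidence logic module) = MTBF/(MTBF+MTTR) = 10359/(10359+67.0) = 0.993574
A(trip amplifier) = MTBF/(MTBF+MTTR) = 25959/(25959+17.1) = 0.999342
Series availability: 0.997775 × 0.993574 × 0.999342 = 0.99071

0.99071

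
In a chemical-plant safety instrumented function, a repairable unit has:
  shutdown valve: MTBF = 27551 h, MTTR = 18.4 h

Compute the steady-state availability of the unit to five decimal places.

0.99933

A(shutdown valve) = MTBF/(MTBF+MTTR) = 27551/(27551+18.4) = 0.99933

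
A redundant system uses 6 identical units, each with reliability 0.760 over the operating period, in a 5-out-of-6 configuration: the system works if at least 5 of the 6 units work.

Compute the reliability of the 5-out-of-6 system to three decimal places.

R = Σ_{i=5}^{6} C(6,i) p^i (1−p)^{6−i} with p = 0.760
C(6,5)·0.760^5·0.240^1 = 0.36512
C(6,6)·0.760^6·0.240^0 = 0.19270
Sum = 0.558

0.558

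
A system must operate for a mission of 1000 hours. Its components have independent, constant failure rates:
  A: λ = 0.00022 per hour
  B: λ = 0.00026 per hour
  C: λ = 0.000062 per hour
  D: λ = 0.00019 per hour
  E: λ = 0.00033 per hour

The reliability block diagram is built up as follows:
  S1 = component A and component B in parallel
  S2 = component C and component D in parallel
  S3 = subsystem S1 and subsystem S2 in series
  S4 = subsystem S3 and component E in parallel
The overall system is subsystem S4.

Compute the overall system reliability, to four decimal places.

R(A) = exp(−0.00022 × 1000) = 0.802519
R(B) = exp(−0.00026 × 1000) = 0.771052
R(C) = exp(−0.000062 × 1000) = 0.939883
R(D) = exp(−0.00019 × 1000) = 0.826959
R(E) = exp(−0.00033 × 1000) = 0.718924
Parallel (A and B): 1 − (1 − 0.802519)(1 − 0.771052) = 0.954787
Parallel (C and D): 1 − (1 − 0.939883)(1 − 0.826959) = 0.989597
Series ([0.954787] and [0.989597]): 0.954787 × 0.989597 = 0.944854
Parallel ([0.944854] and E): 1 − (1 − 0.944854)(1 − 0.718924) = 0.9845

0.9845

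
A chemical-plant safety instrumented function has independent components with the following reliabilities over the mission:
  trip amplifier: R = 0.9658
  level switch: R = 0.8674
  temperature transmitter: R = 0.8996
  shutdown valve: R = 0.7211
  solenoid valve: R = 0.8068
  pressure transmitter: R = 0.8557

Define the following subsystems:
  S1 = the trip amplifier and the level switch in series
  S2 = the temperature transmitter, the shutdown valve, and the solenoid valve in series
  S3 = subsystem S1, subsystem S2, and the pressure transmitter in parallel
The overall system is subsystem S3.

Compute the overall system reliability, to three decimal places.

0.989

Series (trip amplifier and level switch): 0.96580 × 0.86740 = 0.83773
Series (temperature transmitter, shutdown valve, and solenoid valve): 0.89960 × 0.72110 × 0.80680 = 0.52337
Parallel ([0.83773], [0.52337], and pressure transmitter): 1 − (1 − 0.83773)(1 − 0.52337)(1 − 0.85570) = 0.989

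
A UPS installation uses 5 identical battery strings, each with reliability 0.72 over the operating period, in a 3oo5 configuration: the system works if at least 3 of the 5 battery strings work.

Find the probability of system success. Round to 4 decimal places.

0.8624

R = Σ_{i=3}^{5} C(5,i) p^i (1−p)^{5−i} with p = 0.72
C(5,3)·0.72^3·0.28^2 = 0.292626
C(5,4)·0.72^4·0.28^1 = 0.376234
C(5,5)·0.72^5·0.28^0 = 0.193492
Sum = 0.8624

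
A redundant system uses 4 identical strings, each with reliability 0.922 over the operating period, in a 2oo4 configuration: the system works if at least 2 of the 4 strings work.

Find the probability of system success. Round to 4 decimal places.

0.9982

R = Σ_{i=2}^{4} C(4,i) p^i (1−p)^{4−i} with p = 0.922
C(4,2)·0.922^2·0.078^2 = 0.031031
C(4,3)·0.922^3·0.078^1 = 0.244539
C(4,4)·0.922^4·0.078^0 = 0.722643
Sum = 0.9982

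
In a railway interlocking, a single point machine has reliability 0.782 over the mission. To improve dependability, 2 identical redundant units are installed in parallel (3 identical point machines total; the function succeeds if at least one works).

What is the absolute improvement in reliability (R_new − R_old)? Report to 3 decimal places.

0.208

R_before = 0.782
R_after = 1 − (1 − 0.782)^3 = 0.990
ΔR = 0.990 − 0.782 = 0.208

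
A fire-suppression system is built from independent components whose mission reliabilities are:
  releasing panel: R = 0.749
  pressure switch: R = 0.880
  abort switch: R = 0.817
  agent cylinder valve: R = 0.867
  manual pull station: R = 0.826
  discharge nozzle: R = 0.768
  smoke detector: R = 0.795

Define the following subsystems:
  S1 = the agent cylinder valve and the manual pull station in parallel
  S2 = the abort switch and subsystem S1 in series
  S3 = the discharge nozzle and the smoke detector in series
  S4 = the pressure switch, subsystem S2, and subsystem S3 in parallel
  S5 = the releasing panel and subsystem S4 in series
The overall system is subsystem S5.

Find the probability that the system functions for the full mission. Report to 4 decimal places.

0.7419

Parallel (agent cylinder valve and manual pull station): 1 − (1 − 0.867000)(1 − 0.826000) = 0.976858
Series (abort switch and [0.976858]): 0.817000 × 0.976858 = 0.798093
Series (discharge nozzle and smoke detector): 0.768000 × 0.795000 = 0.610560
Parallel (pressure switch, [0.798093], and [0.610560]): 1 − (1 − 0.880000)(1 − 0.798093)(1 − 0.610560) = 0.990564
Series (releasing panel and [0.990564]): 0.749000 × 0.990564 = 0.7419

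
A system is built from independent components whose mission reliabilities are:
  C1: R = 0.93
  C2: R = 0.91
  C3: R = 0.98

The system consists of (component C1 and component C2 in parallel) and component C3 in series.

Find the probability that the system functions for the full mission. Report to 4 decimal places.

0.9738

Parallel (C1 and C2): 1 − (1 − 0.930000)(1 − 0.910000) = 0.993700
Series ([0.993700] and C3): 0.993700 × 0.980000 = 0.9738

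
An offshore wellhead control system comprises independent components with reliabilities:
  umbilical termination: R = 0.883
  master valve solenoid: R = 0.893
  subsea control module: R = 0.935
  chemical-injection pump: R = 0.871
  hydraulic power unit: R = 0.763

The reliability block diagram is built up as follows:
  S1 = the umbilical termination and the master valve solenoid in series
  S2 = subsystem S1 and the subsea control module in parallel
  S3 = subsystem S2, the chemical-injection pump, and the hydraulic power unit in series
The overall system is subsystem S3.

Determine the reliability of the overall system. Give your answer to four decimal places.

0.6554

Series (umbilical termination and master valve solenoid): 0.883000 × 0.893000 = 0.788519
Parallel ([0.788519] and subsea control module): 1 − (1 − 0.788519)(1 − 0.935000) = 0.986254
Series ([0.986254], chemical-injection pump, and hydraulic power unit): 0.986254 × 0.871000 × 0.763000 = 0.6554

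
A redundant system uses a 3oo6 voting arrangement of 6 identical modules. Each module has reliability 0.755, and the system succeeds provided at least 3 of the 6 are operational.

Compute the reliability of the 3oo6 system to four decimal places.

0.9650

R = Σ_{i=3}^{6} C(6,i) p^i (1−p)^{6−i} with p = 0.755
C(6,3)·0.755^3·0.245^3 = 0.126581
C(6,4)·0.755^4·0.245^2 = 0.292557
C(6,5)·0.755^5·0.245^1 = 0.360622
C(6,6)·0.755^6·0.245^0 = 0.185217
Sum = 0.9650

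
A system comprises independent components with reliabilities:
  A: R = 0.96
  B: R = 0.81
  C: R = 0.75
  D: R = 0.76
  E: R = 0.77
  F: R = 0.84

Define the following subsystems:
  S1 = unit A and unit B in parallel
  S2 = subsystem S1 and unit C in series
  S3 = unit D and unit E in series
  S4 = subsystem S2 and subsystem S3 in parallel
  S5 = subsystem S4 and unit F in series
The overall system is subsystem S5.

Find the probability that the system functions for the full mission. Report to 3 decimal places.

0.751

Parallel (A and B): 1 − (1 − 0.96000)(1 − 0.81000) = 0.99240
Series ([0.99240] and C): 0.99240 × 0.75000 = 0.74430
Series (D and E): 0.76000 × 0.77000 = 0.58520
Parallel ([0.74430] and [0.58520]): 1 − (1 − 0.74430)(1 − 0.58520) = 0.89394
Series ([0.89394] and F): 0.89394 × 0.84000 = 0.751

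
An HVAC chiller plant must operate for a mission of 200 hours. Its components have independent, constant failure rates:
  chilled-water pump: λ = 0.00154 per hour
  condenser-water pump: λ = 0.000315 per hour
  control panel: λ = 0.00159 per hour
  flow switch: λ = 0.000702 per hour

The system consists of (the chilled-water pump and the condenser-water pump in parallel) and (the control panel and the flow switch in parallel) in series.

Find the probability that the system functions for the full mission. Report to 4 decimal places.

R(chilled-water pump) = exp(−0.00154 × 200) = 0.734915
R(condenser-water pump) = exp(−0.000315 × 200) = 0.938943
R(control panel) = exp(−0.00159 × 200) = 0.727603
R(flow switch) = exp(−0.000702 × 200) = 0.869011
Parallel (chilled-water pump and condenser-water pump): 1 − (1 − 0.734915)(1 − 0.938943) = 0.983815
Parallel (control panel and flow switch): 1 − (1 − 0.727603)(1 − 0.869011) = 0.964319
Series ([0.983815] and [0.964319]): 0.983815 × 0.964319 = 0.9487

0.9487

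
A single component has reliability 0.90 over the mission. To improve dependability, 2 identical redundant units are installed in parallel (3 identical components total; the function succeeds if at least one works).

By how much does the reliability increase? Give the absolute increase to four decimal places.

0.0990

R_before = 0.90
R_after = 1 − (1 − 0.90)^3 = 0.9990
ΔR = 0.9990 − 0.90 = 0.0990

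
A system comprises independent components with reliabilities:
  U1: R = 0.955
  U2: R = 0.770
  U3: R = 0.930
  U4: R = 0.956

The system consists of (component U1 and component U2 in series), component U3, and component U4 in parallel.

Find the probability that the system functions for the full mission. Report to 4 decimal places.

0.9992

Series (U1 and U2): 0.955000 × 0.770000 = 0.735350
Parallel ([0.735350], U3, and U4): 1 − (1 − 0.735350)(1 − 0.930000)(1 − 0.956000) = 0.9992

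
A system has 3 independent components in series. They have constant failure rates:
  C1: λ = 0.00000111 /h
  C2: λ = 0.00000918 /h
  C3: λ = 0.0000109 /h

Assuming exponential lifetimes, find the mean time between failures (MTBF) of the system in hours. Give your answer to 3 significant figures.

Series of exponential components: λ_sys = Σ λ_i
λ_sys = 0.00000111 + 0.00000918 + 0.0000109 = 2.1190e-05 /h
MTBF = 1 / λ_sys = 47200 h

47200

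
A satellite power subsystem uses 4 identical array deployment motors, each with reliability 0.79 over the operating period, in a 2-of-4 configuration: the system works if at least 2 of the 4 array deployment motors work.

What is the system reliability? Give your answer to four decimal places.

R = Σ_{i=2}^{4} C(4,i) p^i (1−p)^{4−i} with p = 0.79
C(4,2)·0.79^2·0.21^2 = 0.165137
C(4,3)·0.79^3·0.21^1 = 0.414153
C(4,4)·0.79^4·0.21^0 = 0.389501
Sum = 0.9688

0.9688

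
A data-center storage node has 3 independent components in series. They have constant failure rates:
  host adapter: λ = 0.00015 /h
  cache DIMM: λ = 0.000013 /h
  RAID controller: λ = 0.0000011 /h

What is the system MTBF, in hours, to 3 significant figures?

Series of exponential components: λ_sys = Σ λ_i
λ_sys = 0.00015 + 0.000013 + 0.0000011 = 1.6410e-04 /h
MTBF = 1 / λ_sys = 6090 h

6090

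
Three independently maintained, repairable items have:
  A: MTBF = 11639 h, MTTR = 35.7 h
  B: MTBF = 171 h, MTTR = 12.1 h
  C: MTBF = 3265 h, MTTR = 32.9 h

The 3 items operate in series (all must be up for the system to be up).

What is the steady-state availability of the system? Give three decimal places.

A(A) = MTBF/(MTBF+MTTR) = 11639/(11639+35.7) = 0.996942
A(B) = MTBF/(MTBF+MTTR) = 171/(171+12.1) = 0.933916
A(C) = MTBF/(MTBF+MTTR) = 3265/(3265+32.9) = 0.990024
Series availability: 0.996942 × 0.933916 × 0.990024 = 0.922

0.922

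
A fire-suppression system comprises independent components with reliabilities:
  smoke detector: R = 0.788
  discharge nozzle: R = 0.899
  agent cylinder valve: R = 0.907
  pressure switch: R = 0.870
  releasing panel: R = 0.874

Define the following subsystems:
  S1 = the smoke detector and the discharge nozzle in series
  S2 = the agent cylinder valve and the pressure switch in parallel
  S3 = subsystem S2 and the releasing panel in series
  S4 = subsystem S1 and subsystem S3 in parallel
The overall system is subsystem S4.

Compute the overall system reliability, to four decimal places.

Series (smoke detector and discharge nozzle): 0.788000 × 0.899000 = 0.708412
Parallel (agent cylinder valve and pressure switch): 1 − (1 − 0.907000)(1 − 0.870000) = 0.987910
Series ([0.987910] and releasing panel): 0.987910 × 0.874000 = 0.863433
Parallel ([0.708412] and [0.863433]): 1 − (1 − 0.708412)(1 − 0.863433) = 0.9602

0.9602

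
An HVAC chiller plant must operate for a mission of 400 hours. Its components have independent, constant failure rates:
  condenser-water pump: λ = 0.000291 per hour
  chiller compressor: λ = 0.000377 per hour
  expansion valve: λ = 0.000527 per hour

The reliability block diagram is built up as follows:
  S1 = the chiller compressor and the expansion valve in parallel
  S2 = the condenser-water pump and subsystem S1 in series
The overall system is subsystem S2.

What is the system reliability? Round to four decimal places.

R(condenser-water pump) = exp(−0.000291 × 400) = 0.890119
R(chiller compressor) = exp(−0.000377 × 400) = 0.860020
R(expansion valve) = exp(−0.000527 × 400) = 0.809936
Parallel (chiller compressor and expansion valve): 1 − (1 − 0.860020)(1 − 0.809936) = 0.973395
Series (condenser-water pump and [0.973395]): 0.890119 × 0.973395 = 0.8664

0.8664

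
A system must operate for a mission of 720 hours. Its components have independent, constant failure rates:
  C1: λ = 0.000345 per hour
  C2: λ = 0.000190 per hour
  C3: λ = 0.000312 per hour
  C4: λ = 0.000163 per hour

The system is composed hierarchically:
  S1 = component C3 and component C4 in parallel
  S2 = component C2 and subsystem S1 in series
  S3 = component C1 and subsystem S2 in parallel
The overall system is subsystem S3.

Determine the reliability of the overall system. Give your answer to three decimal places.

0.968

R(C1) = exp(−0.000345 × 720) = 0.78005
R(C2) = exp(−0.000190 × 720) = 0.87214
R(C3) = exp(−0.000312 × 720) = 0.79880
R(C4) = exp(−0.000163 × 720) = 0.88927
Parallel (C3 and C4): 1 − (1 − 0.79880)(1 − 0.88927) = 0.97772
Series (C2 and [0.97772]): 0.87214 × 0.97772 = 0.85271
Parallel (C1 and [0.85271]): 1 − (1 − 0.78005)(1 − 0.85271) = 0.968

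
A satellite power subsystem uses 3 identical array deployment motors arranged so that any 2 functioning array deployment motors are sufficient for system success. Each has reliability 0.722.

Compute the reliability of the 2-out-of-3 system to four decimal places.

R = Σ_{i=2}^{3} C(3,i) p^i (1−p)^{3−i} with p = 0.722
C(3,2)·0.722^2·0.278^1 = 0.434751
C(3,3)·0.722^3·0.278^0 = 0.376367
Sum = 0.8111

0.8111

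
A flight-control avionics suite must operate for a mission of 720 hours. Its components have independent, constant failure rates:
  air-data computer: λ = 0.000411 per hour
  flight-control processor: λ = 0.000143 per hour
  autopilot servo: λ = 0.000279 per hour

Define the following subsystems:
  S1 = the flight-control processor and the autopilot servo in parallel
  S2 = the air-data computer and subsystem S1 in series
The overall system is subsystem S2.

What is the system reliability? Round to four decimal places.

R(air-data computer) = exp(−0.000411 × 720) = 0.743847
R(flight-control processor) = exp(−0.000143 × 720) = 0.902163
R(autopilot servo) = exp(−0.000279 × 720) = 0.818011
Parallel (flight-control processor and autopilot servo): 1 − (1 − 0.902163)(1 − 0.818011) = 0.982195
Series (air-data computer and [0.982195]): 0.743847 × 0.982195 = 0.7306

0.7306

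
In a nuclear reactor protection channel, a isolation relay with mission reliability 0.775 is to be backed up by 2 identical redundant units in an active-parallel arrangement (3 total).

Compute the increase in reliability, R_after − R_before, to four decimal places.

R_before = 0.775
R_after = 1 − (1 − 0.775)^3 = 0.9886
ΔR = 0.9886 − 0.775 = 0.2136

0.2136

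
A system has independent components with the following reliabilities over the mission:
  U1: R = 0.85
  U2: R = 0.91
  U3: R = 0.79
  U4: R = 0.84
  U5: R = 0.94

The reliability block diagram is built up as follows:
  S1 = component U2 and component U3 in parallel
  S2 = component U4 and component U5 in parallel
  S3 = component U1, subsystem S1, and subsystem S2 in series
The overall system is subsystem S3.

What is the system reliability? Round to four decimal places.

0.8259

Parallel (U2 and U3): 1 − (1 − 0.910000)(1 − 0.790000) = 0.981100
Parallel (U4 and U5): 1 − (1 − 0.840000)(1 − 0.940000) = 0.990400
Series (U1, [0.981100], and [0.990400]): 0.850000 × 0.981100 × 0.990400 = 0.8259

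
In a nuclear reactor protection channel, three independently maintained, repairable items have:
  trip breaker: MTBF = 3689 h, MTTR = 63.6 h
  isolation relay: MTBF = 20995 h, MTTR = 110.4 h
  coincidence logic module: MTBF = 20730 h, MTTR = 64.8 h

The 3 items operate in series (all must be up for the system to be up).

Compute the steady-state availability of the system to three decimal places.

0.975

A(trip breaker) = MTBF/(MTBF+MTTR) = 3689/(3689+63.6) = 0.983052
A(isolation relay) = MTBF/(MTBF+MTTR) = 20995/(20995+110.4) = 0.994769
A(coincidence logic module) = MTBF/(MTBF+MTTR) = 20730/(20730+64.8) = 0.996884
Series availability: 0.983052 × 0.994769 × 0.996884 = 0.975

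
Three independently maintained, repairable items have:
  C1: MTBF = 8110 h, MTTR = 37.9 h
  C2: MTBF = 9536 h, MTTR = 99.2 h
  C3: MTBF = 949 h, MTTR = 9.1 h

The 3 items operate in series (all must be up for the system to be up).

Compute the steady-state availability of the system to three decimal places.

0.976

A(C1) = MTBF/(MTBF+MTTR) = 8110/(8110+37.9) = 0.995348
A(C2) = MTBF/(MTBF+MTTR) = 9536/(9536+99.2) = 0.989704
A(C3) = MTBF/(MTBF+MTTR) = 949/(949+9.1) = 0.990502
Series availability: 0.995348 × 0.989704 × 0.990502 = 0.976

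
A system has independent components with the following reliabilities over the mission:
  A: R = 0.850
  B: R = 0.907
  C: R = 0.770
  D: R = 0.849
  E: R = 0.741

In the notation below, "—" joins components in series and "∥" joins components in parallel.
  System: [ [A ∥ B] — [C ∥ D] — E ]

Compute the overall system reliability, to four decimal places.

0.7053

Parallel (A and B): 1 − (1 − 0.850000)(1 − 0.907000) = 0.986050
Parallel (C and D): 1 − (1 − 0.770000)(1 − 0.849000) = 0.965270
Series ([0.986050], [0.965270], and E): 0.986050 × 0.965270 × 0.741000 = 0.7053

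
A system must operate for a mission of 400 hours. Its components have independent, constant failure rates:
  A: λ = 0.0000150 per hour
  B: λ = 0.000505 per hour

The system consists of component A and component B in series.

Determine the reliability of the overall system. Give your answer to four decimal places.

0.8122

R(A) = exp(−0.0000150 × 400) = 0.994018
R(B) = exp(−0.000505 × 400) = 0.817095
Series (A and B): 0.994018 × 0.817095 = 0.8122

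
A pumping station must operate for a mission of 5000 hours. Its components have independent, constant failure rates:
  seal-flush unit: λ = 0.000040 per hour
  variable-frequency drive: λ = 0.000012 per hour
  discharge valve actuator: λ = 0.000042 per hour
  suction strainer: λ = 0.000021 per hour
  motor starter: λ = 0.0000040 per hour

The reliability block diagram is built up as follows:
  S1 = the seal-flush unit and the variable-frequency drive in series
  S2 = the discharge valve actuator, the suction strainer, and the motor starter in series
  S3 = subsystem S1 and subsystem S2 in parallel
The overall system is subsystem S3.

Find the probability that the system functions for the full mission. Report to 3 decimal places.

R(seal-flush unit) = exp(−0.000040 × 5000) = 0.81873
R(variable-frequency drive) = exp(−0.000012 × 5000) = 0.94176
R(discharge valve actuator) = exp(−0.000042 × 5000) = 0.81058
R(suction strainer) = exp(−0.000021 × 5000) = 0.90032
R(motor starter) = exp(−0.0000040 × 5000) = 0.98020
Series (seal-flush unit and variable-frequency drive): 0.81873 × 0.94176 = 0.77105
Series (discharge valve actuator, suction strainer, and motor starter): 0.81058 × 0.90032 × 0.98020 = 0.71533
Parallel ([0.77105] and [0.71533]): 1 − (1 − 0.77105)(1 − 0.71533) = 0.935

0.935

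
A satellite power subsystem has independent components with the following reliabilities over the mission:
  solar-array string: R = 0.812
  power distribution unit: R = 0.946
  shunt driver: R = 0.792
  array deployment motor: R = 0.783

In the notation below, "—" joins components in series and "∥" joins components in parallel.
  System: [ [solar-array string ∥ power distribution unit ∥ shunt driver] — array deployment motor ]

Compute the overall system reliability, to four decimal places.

0.7813

Parallel (solar-array string, power distribution unit, and shunt driver): 1 − (1 − 0.812000)(1 − 0.946000)(1 − 0.792000) = 0.997888
Series ([0.997888] and array deployment motor): 0.997888 × 0.783000 = 0.7813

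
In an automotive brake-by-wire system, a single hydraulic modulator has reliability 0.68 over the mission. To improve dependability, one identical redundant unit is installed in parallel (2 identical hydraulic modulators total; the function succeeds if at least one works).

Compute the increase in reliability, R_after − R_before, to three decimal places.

R_before = 0.68
R_after = 1 − (1 − 0.68)^2 = 0.898
ΔR = 0.898 − 0.68 = 0.218

0.218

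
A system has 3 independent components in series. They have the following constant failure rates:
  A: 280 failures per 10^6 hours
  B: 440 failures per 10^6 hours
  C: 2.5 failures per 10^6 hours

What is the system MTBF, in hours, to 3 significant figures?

1380

Series of exponential components: λ_sys = Σ λ_i
λ_sys = 0.00028 + 0.00044 + 0.0000025 = 7.2250e-04 /h
MTBF = 1 / λ_sys = 1380 h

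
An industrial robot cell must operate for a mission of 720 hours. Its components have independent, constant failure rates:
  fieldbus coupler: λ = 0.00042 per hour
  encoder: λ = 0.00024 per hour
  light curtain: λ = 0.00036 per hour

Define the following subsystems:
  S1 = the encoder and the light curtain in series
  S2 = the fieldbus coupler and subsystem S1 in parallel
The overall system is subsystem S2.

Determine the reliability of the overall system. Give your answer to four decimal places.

R(fieldbus coupler) = exp(−0.00042 × 720) = 0.739042
R(encoder) = exp(−0.00024 × 720) = 0.841306
R(light curtain) = exp(−0.00036 × 720) = 0.771669
Series (encoder and light curtain): 0.841306 × 0.771669 = 0.649210
Parallel (fieldbus coupler and [0.649210]): 1 − (1 − 0.739042)(1 − 0.649210) = 0.9085

0.9085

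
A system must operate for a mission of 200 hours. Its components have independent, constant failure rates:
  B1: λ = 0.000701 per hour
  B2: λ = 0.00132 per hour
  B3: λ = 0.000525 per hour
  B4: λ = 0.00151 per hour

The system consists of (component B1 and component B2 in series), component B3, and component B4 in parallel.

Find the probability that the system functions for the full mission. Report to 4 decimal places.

0.9914

R(B1) = exp(−0.000701 × 200) = 0.869184
R(B2) = exp(−0.00132 × 200) = 0.767974
R(B3) = exp(−0.000525 × 200) = 0.900325
R(B4) = exp(−0.00151 × 200) = 0.739338
Series (B1 and B2): 0.869184 × 0.767974 = 0.667511
Parallel ([0.667511], B3, and B4): 1 − (1 − 0.667511)(1 − 0.900325)(1 − 0.739338) = 0.9914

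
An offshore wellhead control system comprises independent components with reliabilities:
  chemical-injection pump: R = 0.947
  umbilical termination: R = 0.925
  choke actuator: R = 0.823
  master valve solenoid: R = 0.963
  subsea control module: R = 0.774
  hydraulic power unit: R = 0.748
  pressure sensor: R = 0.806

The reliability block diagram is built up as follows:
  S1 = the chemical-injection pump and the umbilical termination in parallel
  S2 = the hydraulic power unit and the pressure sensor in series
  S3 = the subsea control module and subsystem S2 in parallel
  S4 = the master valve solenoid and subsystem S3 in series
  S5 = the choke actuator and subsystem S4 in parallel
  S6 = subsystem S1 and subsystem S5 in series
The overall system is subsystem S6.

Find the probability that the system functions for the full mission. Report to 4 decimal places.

Parallel (chemical-injection pump and umbilical termination): 1 − (1 − 0.947000)(1 − 0.925000) = 0.996025
Series (hydraulic power unit and pressure sensor): 0.748000 × 0.806000 = 0.602888
Parallel (subsea control module and [0.602888]): 1 − (1 − 0.774000)(1 − 0.602888) = 0.910253
Series (master valve solenoid and [0.910253]): 0.963000 × 0.910253 = 0.876574
Parallel (choke actuator and [0.876574]): 1 − (1 − 0.823000)(1 − 0.876574) = 0.978154
Series ([0.996025] and [0.978154]): 0.996025 × 0.978154 = 0.9743

0.9743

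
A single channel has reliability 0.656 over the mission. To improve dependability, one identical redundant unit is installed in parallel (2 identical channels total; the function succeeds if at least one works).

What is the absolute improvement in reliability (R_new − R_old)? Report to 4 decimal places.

R_before = 0.656
R_after = 1 − (1 − 0.656)^2 = 0.8817
ΔR = 0.8817 − 0.656 = 0.2257

0.2257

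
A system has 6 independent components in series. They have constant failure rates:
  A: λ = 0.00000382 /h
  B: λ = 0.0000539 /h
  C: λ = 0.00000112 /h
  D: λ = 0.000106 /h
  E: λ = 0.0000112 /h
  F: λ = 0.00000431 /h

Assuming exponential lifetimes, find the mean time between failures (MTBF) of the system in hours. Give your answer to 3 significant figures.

5540

Series of exponential components: λ_sys = Σ λ_i
λ_sys = 0.00000382 + 0.0000539 + 0.00000112 + 0.000106 + 0.0000112 + 0.00000431 = 1.8035e-04 /h
MTBF = 1 / λ_sys = 5540 h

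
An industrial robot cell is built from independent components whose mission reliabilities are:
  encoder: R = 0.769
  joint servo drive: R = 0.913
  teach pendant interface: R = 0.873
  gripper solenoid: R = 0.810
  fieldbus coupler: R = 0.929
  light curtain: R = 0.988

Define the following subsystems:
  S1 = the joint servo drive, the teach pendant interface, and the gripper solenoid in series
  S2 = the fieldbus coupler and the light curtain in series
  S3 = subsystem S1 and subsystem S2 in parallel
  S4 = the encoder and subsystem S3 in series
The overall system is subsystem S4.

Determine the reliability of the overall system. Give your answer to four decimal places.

Series (joint servo drive, teach pendant interface, and gripper solenoid): 0.913000 × 0.873000 × 0.810000 = 0.645610
Series (fieldbus coupler and light curtain): 0.929000 × 0.988000 = 0.917852
Parallel ([0.645610] and [0.917852]): 1 − (1 − 0.645610)(1 − 0.917852) = 0.970888
Series (encoder and [0.970888]): 0.769000 × 0.970888 = 0.7466

0.7466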